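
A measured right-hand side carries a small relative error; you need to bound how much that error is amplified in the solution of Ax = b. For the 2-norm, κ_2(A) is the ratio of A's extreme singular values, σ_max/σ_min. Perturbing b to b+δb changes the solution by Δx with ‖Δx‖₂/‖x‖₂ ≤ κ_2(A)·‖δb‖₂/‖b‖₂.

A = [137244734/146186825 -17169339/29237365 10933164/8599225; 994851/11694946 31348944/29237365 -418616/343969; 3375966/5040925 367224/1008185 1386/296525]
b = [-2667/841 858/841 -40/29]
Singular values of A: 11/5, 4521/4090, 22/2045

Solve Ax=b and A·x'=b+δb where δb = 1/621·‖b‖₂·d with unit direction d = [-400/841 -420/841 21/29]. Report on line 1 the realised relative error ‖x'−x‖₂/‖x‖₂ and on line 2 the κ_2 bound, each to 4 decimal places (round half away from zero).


0.2382
0.3293

from the listed singular values, σ₁ = 11/5, σ_n = 22/2045
κ_2(A) = (11/5) / (22/2045) = 204.5000
κ_2(A)·‖δb‖/‖b‖ = 0.3293
solve Ax = b  →  x = [-1.9815 -0.1295 -1.0909]
2-norm of b is 3.6056; of x, 2.2657
with δb = [-0.0028 -0.0029 0.0042], A·Δx = δb → ‖Δx‖ = 0.5397
dividing the unrounded norms, ‖Δx‖/‖x‖ = 0.2382
tightness: 0.2382 against a bound of 0.3293 (unrounded ratio ≈ 0.7234)


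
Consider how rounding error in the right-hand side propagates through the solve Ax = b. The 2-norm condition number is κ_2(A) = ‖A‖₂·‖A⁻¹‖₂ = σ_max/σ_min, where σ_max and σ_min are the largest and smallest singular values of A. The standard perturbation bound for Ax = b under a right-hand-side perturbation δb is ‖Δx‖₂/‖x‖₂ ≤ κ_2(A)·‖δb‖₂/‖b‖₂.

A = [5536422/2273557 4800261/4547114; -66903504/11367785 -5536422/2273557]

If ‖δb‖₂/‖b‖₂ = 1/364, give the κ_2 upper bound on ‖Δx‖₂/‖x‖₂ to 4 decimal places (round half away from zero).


AᵀA = [2386152963828/58819542925 198837827919/11763908585; 198837827919/11763908585 66295120581/9411126868]; tr = 861691528449/18098320900, det = 362673936/4524580225
λ_max, λ_min = (861691528449/18098320900 ± √742407269572361071347201/327549219399376810000)/2 = 4761/100, 304704/180983209
σ_max=√(4761/100)=(69/10), σ_min=√(304704/180983209)=(552/13453) → κ = 168.1625
bound on ‖Δx‖/‖x‖: κ·ε = 168.1625·1/364 = 0.4620

0.4620


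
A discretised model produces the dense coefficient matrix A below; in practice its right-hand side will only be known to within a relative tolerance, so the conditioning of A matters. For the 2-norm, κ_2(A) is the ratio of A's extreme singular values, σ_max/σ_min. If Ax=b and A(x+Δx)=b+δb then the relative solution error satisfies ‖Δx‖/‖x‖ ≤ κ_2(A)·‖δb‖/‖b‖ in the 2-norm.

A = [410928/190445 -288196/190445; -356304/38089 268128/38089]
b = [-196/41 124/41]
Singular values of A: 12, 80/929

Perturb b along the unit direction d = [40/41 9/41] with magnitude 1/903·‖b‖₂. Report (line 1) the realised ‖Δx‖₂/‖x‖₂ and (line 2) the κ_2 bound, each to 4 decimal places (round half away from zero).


largest singular value 12, smallest 80/929
κ_2(A) = 12 / (80/929) = 139.3500
bound on ‖Δx‖/‖x‖: κ·ε = 139.3500·1/903 = 0.1543
solve Ax = b  →  x = [-28.1367 -36.9600]
2-norm of b is 5.6569; of x, 46.4512
with δb = [0.0061 0.0014], A·Δx = δb → ‖Δx‖ = 0.0727
dividing the unrounded norms, ‖Δx‖/‖x‖ = 0.0016
so the bound overstates the realised error by a factor of ≈ 98.5379 (computed from the unrounded values)

0.0016
0.1543


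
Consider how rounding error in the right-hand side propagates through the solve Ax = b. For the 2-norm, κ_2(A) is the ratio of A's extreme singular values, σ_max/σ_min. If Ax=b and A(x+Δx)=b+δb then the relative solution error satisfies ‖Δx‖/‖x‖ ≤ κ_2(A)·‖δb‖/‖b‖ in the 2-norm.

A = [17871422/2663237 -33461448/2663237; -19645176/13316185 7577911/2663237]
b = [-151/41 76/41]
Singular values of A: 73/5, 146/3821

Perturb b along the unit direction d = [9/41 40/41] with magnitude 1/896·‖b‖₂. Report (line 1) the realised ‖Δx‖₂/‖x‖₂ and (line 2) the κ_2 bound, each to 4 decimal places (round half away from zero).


σ_max = 73/5, σ_min = 146/3821
κ = σ_max/σ_min = (73/5)/(146/3821) = 382.1000
worst-case relative error ≤ 382.1000 × 1/896 = 0.4265
solve Ax = b  →  x = [22.9633 12.5576]
2-norm of b is 4.1231; of x, 26.1727
with δb = [0.0010 0.0045], A·Δx = δb → ‖Δx‖ = 0.1204
dividing the unrounded norms, ‖Δx‖/‖x‖ = 0.0046
realised/bound (from unrounded values) ≈ 0.0108

0.0046
0.4265


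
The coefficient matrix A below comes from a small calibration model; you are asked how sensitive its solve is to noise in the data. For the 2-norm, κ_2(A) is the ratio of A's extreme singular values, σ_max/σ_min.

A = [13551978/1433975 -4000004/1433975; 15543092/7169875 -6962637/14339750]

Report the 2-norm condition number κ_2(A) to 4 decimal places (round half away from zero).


AᵀA = [2875068650644/30581265625 -838375734042/30581265625; -838375734042/30581265625 980655273049/122325062500]; tr = 19969487801/195720100, det = 104060401/48930025
char-poly roots: 10201/100 and 40804/1957201
κ_2(A) = √(λ_max/λ_min) = √((10201/100) / (40804/1957201)) = 69.9500

69.9500


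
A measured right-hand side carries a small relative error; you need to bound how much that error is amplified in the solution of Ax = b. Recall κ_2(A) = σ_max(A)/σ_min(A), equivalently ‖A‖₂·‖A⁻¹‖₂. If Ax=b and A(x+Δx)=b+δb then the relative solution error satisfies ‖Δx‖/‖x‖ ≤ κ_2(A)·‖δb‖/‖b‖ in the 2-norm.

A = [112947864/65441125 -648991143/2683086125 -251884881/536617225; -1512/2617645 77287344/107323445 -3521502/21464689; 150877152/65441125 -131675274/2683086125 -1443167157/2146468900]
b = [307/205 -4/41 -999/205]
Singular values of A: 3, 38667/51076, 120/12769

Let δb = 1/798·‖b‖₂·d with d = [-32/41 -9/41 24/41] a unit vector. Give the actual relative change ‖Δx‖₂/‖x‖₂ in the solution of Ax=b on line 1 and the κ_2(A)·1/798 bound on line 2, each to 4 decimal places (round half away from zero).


0.0016
0.4000

from the listed singular values, σ₁ = 3, σ_n = 120/12769
condition number: 3 ÷ (120/12769) = 319.2250
κ_2(A)·‖δb‖/‖b‖ = 0.4000
solve Ax = b  →  x = [-120.1373 -90.9217 -398.0788]
2-norm of b is 5.0990; of x, 425.6366
re-solving with b+δb shifts x by Δx of norm 0.6799
dividing the unrounded norms, ‖Δx‖/‖x‖ = 0.0016
so the bound overstates the realised error by a factor of ≈ 250.4226 (computed from the unrounded values)


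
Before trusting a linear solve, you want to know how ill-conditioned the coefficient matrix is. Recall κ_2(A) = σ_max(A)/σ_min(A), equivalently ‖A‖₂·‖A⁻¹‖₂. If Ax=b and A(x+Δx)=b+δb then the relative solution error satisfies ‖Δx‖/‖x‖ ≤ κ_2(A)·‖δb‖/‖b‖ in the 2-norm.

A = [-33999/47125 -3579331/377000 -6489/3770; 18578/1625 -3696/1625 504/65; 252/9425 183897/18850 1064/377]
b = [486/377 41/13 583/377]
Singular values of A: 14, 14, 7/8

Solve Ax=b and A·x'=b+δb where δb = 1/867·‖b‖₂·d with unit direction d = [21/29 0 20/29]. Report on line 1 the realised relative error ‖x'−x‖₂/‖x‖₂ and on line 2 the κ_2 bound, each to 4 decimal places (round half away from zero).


0.0021
0.0185

largest singular value 14, smallest 7/8
condition number: 14 ÷ (7/8) = 16.0000
worst-case relative error ≤ 16.0000 × 1/867 = 0.0185
solve Ax = b  →  x = [-1.1320 -0.4046 1.9571]
‖b‖ = 3.7417, ‖x‖ = 2.2968
δb = ε·‖b‖·d = [0.0031 0.0000 0.0030]; solving A·Δx = δb gives ‖Δx‖ = 0.0049
dividing the unrounded norms, ‖Δx‖/‖x‖ = 0.0021
so the bound overstates the realised error by a factor of ≈ 8.5940 (computed from the unrounded values)


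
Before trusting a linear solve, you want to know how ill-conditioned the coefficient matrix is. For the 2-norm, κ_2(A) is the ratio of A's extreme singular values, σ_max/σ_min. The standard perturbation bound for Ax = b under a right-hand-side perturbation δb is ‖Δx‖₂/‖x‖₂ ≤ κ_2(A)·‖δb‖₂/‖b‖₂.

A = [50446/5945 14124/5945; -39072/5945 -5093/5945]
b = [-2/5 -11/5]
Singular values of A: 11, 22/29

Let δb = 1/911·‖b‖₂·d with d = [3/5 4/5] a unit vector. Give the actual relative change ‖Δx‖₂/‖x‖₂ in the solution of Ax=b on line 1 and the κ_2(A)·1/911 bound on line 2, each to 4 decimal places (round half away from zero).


0.0012
0.0159

from the listed singular values, σ₁ = 11, σ_n = 22/29
condition number: 11 ÷ (22/29) = 14.5000
worst-case relative error ≤ 14.5000 × 1/911 = 0.0159
solve Ax = b  →  x = [0.6674 -2.5521]
2-norm of b is 2.2361; of x, 2.6379
re-solving with b+δb shifts x by Δx of norm 0.0032
realised ‖Δx‖/‖x‖ = 0.0012
realised/bound (from unrounded values) ≈ 0.0771


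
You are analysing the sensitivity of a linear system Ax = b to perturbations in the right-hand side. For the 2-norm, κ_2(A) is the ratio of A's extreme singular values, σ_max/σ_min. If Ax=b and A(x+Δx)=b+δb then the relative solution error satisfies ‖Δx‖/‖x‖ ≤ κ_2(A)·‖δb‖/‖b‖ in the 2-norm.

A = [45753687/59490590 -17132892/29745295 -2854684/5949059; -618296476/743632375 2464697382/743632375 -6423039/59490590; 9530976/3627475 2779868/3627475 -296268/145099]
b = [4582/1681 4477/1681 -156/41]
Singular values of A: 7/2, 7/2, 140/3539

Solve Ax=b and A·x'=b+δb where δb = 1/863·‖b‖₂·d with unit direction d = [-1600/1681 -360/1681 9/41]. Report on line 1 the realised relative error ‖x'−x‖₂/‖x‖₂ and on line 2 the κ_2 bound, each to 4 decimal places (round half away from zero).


from the listed singular values, σ₁ = 7/2, σ_n = 140/3539
condition number: (7/2) ÷ (140/3539) = 88.4750
κ_2(A)·‖δb‖/‖b‖ = 0.1025
solve Ax = b  →  x = [-59.0601 -16.6306 -80.3771]
2-norm of b is 5.3852; of x, 101.1195
δb = ε·‖b‖·d = [-0.0059 -0.0013 0.0014]; solving A·Δx = δb gives ‖Δx‖ = 0.1577
dividing the unrounded norms, ‖Δx‖/‖x‖ = 0.0016
tightness: 0.0016 against a bound of 0.1025 (unrounded ratio ≈ 0.0152)

0.0016
0.1025


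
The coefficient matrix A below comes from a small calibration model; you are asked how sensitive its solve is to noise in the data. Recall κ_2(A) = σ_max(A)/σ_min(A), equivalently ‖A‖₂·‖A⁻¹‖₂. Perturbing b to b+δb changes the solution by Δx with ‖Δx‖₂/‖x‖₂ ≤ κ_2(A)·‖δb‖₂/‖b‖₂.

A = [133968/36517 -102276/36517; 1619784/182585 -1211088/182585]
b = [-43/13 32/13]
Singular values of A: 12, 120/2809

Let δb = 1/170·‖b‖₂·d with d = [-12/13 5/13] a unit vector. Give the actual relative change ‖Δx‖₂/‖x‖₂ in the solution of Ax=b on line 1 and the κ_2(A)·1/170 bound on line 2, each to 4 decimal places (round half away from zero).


σ_max = 12, σ_min = 120/2809
condition number: 12 ÷ (120/2809) = 280.9000
perturbation bound = 280.9000·1/170 = 1.6524
solve Ax = b  →  x = [56.2467 74.8567]
‖b‖ = 4.1231, ‖x‖ = 93.6334
with δb = [-0.0224 0.0093], A·Δx = δb → ‖Δx‖ = 0.5677
relative error = 0.0061
realised/bound (from unrounded values) ≈ 0.0037

0.0061
1.6524


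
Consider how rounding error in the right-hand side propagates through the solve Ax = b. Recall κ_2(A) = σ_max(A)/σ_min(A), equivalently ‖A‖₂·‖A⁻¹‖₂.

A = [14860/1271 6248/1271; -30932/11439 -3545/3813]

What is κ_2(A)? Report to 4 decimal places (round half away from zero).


69.7500

M = AᵀA = [11209504/77841 1556500/25947; 1556500/25947 216481/8649]. tr(M)=13157833/77841, det(M)=456976/77841
char-poly roots: 169 and 2704/77841
κ = σ_max/σ_min = 13/(52/279) = 69.7500


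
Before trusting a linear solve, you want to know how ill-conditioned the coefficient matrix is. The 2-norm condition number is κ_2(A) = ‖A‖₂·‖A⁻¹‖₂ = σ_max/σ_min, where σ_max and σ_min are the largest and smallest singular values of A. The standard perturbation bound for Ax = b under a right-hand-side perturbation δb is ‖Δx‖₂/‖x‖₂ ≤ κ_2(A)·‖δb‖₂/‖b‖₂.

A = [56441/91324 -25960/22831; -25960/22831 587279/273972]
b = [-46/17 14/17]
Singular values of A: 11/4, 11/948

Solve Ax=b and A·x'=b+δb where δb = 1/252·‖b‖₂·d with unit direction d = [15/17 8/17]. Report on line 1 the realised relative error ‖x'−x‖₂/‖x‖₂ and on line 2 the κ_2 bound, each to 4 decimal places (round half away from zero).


from the listed singular values, σ₁ = 11/4, σ_n = 11/948
κ = σ_max/σ_min = (11/4)/(11/948) = 237.0000
perturbation bound = 237.0000·1/252 = 0.9405
solve Ax = b  →  x = [-152.4278 -80.4706]
2-norm of b is 2.8284; of x, 172.3652
δb = ε·‖b‖·d = [0.0099 0.0053]; solving A·Δx = δb gives ‖Δx‖ = 0.9673
dividing the unrounded norms, ‖Δx‖/‖x‖ = 0.0056
realised/bound (from unrounded values) ≈ 0.0060

0.0056
0.9405


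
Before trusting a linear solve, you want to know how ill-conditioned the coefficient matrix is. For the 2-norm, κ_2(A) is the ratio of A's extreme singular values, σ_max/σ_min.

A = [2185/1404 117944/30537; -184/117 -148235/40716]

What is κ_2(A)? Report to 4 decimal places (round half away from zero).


AᵀA = [9649489/1971216 4337800/369603; 4337800/369603 499803961/17740944]; tr = 1735649/52488, det = 279841/1679616
char-poly roots: 529/16 and 529/104976
σ_max=√(529/16)=(23/4), σ_min=√(529/104976)=(23/324) → κ = 81.0000

81.0000


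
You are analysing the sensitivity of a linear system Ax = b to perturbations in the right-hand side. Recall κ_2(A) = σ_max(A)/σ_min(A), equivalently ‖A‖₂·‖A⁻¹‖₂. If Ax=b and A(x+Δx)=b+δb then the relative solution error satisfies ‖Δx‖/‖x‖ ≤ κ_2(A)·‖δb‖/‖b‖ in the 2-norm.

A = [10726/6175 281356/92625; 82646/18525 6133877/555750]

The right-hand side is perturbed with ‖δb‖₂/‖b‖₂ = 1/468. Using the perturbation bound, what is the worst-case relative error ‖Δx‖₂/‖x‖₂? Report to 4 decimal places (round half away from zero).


AᵀA = [12585256/549081 449008991/8236215; 449008991/8236215 64758800329/494172900]; tr = 450210241/2924100, det = 923521/29241
eigenvalues of AᵀA: λ = (tr ± √(tr²−4·det))/2 = 3844/25, 24025/116964
σ_max=√(3844/25)=(62/5), σ_min=√(24025/116964)=(155/342) → κ = 27.3600
perturbation bound = 27.3600·1/468 = 0.0585

0.0585


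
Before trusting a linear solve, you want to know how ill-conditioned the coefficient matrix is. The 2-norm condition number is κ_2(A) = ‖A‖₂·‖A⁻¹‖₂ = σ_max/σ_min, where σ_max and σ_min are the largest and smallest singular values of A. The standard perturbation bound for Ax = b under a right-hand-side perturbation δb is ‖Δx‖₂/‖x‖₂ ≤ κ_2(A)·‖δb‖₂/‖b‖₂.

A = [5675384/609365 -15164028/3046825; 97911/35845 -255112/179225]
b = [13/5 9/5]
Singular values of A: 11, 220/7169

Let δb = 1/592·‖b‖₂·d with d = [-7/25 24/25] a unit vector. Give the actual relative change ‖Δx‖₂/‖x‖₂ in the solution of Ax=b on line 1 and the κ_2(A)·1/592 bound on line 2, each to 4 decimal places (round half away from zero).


0.0053
0.6055

largest singular value 11, smallest 220/7169
κ = σ_max/σ_min = 11/(220/7169) = 358.4500
κ_2(A)·‖δb‖/‖b‖ = 0.6055
solve Ax = b  →  x = [15.5754 28.6243]
‖b‖ = 3.1623, ‖x‖ = 32.5875
Δx = A⁻¹·δb where δb = 1/592·3.1623·d; ‖Δx‖ = 0.1741
realised ‖Δx‖/‖x‖ = 0.0053
tightness: 0.0053 against a bound of 0.6055 (unrounded ratio ≈ 0.0088)


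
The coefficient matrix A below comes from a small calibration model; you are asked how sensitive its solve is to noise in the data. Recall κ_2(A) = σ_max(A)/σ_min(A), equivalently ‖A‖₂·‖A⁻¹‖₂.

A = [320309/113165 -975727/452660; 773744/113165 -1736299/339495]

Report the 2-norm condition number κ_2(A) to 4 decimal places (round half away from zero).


326.4375

form AᵀA = [4149571793/75777025 -37345598537/909324300; -37345598537/909324300 336119148433/10911891600] with trace 37346299465/436475664 and determinant 1874161/27279729
char-poly roots: 1369/16 and 21904/27279729
σ_max=√(1369/16)=(37/4), σ_min=√(21904/27279729)=(148/5223) → κ = 326.4375


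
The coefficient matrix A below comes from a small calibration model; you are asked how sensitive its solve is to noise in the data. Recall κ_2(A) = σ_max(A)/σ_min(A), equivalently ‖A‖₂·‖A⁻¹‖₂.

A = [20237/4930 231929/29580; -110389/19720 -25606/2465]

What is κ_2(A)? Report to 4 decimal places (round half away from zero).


AᵀA = [749532401/15555136 526936375/5833176; 526936375/5833176 5928285721/34999056]; tr = 105394237/484416, det = 12117361/7750656
char-poly roots: 3481/16 and 3481/484416
so κ_2 = √((3481/16) / (3481/484416)) = 174.0000

174.0000


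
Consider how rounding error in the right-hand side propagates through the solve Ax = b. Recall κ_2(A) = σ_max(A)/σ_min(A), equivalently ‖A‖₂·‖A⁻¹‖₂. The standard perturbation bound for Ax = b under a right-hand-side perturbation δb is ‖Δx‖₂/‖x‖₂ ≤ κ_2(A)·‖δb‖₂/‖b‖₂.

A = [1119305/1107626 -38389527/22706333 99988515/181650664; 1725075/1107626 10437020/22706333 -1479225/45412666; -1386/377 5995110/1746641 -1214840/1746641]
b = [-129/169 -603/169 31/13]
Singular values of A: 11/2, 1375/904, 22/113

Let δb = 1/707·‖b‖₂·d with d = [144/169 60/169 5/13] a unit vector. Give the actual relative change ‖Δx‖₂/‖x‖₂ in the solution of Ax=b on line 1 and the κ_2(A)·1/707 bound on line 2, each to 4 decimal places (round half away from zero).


0.0057
0.0400

largest singular value 11/2, smallest 22/113
κ_2(A) = (11/2) / (22/113) = 28.2500
perturbation bound = 28.2500·1/707 = 0.0400
solve Ax = b  →  x = [-1.7552 -2.1539 -4.7801]
‖b‖ = 4.3589, ‖x‖ = 5.5290
Δx = A⁻¹·δb where δb = 1/707·4.3589·d; ‖Δx‖ = 0.0317
realised ‖Δx‖/‖x‖ = 0.0057
realised/bound (from unrounded values) ≈ 0.1433


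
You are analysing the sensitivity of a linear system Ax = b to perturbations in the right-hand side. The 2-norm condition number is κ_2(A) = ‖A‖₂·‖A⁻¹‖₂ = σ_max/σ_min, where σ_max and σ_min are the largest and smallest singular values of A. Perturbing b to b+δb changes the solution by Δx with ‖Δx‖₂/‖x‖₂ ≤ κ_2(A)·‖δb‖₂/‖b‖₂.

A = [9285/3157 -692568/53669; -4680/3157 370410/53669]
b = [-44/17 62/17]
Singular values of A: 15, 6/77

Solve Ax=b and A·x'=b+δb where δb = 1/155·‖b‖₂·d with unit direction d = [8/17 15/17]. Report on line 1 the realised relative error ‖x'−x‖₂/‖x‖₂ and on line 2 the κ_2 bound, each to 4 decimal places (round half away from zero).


0.0144
1.2419

σ_max = 15, σ_min = 6/77
condition number: 15 ÷ (6/77) = 192.5000
worst-case relative error ≤ 192.5000 × 1/155 = 1.2419
solve Ax = b  →  x = [24.9821 5.8943]
‖b‖ = 4.4721, ‖x‖ = 25.6681
re-solving with b+δb shifts x by Δx of norm 0.3703
realised ‖Δx‖/‖x‖ = 0.0144
tightness: 0.0144 against a bound of 1.2419 (unrounded ratio ≈ 0.0116)


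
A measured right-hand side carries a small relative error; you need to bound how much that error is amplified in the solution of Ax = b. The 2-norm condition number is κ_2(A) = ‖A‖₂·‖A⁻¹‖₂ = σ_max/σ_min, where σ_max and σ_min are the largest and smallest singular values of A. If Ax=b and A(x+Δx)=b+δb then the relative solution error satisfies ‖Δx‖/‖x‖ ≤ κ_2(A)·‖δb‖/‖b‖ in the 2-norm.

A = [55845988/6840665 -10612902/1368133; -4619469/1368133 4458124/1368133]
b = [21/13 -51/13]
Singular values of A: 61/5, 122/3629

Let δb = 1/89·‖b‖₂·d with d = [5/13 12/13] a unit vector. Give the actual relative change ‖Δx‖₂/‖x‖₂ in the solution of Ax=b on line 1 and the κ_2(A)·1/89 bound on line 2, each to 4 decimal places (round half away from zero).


σ_max = 61/5, σ_min = 122/3629
condition number: (61/5) ÷ (122/3629) = 362.9000
worst-case relative error ≤ 362.9000 × 1/89 = 4.0775
solve Ax = b  →  x = [-61.3652 -64.7900]
2-norm of b is 4.2426; of x, 89.2380
Δx = A⁻¹·δb where δb = 1/89·4.2426·d; ‖Δx‖ = 1.4180
relative error = 0.0159
so the bound overstates the realised error by a factor of ≈ 256.6100 (computed from the unrounded values)

0.0159
4.0775


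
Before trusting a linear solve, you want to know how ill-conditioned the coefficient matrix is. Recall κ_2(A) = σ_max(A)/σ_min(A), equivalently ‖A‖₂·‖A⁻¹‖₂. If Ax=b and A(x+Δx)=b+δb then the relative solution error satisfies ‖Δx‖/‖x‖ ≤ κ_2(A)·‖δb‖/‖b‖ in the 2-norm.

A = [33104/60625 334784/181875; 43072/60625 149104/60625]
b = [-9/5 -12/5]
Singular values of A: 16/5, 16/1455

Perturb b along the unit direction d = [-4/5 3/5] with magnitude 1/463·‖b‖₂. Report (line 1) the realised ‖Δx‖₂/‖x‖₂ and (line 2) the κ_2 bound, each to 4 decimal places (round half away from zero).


0.6285
0.6285

σ_max = 16/5, σ_min = 16/1455
κ_2(A) = (16/5) / (16/1455) = 291.0000
κ_2(A)·‖δb‖/‖b‖ = 0.6285
solve Ax = b  →  x = [-0.2625 -0.9000]
2-norm of b is 3.0000; of x, 0.9375
with δb = [-0.0052 0.0039], A·Δx = δb → ‖Δx‖ = 0.5892
realised ‖Δx‖/‖x‖ = 0.6285
tightness: 0.6285 against a bound of 0.6285; the bound is attained (ratio 1)


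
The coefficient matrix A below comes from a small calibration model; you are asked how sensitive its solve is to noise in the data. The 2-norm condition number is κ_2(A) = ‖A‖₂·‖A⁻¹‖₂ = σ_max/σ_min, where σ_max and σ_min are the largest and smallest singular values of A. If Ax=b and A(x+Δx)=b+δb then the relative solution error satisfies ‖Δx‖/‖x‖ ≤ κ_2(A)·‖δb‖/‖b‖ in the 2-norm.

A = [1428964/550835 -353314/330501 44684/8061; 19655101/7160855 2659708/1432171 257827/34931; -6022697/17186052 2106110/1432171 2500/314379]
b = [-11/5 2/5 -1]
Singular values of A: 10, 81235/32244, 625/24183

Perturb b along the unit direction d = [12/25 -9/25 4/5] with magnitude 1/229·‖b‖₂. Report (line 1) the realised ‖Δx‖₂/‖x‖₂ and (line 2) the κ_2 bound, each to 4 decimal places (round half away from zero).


0.0053
1.6896

σ_max = 10, σ_min = 625/24183
κ_2(A) = 10 / (625/24183) = 386.9280
bound on ‖Δx‖/‖x‖: κ·ε = 386.9280·1/229 = 1.6896
solve Ax = b  →  x = [69.5659 16.0592 -29.8560]
2-norm of b is 2.4495; of x, 77.3867
δb = ε·‖b‖·d = [0.0051 -0.0039 0.0086]; solving A·Δx = δb gives ‖Δx‖ = 0.4139
dividing the unrounded norms, ‖Δx‖/‖x‖ = 0.0053
realised/bound (from unrounded values) ≈ 0.0032


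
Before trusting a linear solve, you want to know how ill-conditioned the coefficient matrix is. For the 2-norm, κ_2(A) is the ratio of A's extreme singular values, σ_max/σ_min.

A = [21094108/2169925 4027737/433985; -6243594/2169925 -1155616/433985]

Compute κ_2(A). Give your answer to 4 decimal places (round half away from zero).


AᵀA = [774310173364/7533719209 737413731180/7533719209; 737413731180/7533719209 702324547225/7533719209]; tr = 1755808229/8958049, det = 6002500/8958049
char-poly roots: 196 and 30625/8958049
so κ_2 = √(196 / (30625/8958049)) = 239.4400

239.4400


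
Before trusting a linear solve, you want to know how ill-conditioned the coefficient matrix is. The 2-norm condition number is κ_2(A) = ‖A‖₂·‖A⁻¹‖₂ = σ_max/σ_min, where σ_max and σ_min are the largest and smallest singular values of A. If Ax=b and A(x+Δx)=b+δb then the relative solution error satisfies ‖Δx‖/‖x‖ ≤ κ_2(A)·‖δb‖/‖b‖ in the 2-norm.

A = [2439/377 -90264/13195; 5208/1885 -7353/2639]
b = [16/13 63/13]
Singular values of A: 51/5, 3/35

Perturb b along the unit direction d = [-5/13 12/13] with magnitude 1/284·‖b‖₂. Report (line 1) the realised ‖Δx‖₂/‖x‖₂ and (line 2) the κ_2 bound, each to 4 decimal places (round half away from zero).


0.0044
0.4190

largest singular value 51/5, smallest 3/35
κ_2(A) = (51/5) / (3/35) = 119.0000
κ_2(A)·‖δb‖/‖b‖ = 0.4190
solve Ax = b  →  x = [33.9959 31.9709]
2-norm of b is 5.0000; of x, 46.6676
δb = ε·‖b‖·d = [-0.0068 0.0163]; solving A·Δx = δb gives ‖Δx‖ = 0.2054
dividing the unrounded norms, ‖Δx‖/‖x‖ = 0.0044
tightness: 0.0044 against a bound of 0.4190 (unrounded ratio ≈ 0.0105)


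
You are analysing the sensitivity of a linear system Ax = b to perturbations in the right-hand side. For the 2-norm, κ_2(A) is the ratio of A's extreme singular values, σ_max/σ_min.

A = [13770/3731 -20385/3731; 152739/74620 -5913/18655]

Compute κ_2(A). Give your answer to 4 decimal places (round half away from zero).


4.5500

M = AᵀA = [58997241/3312400 -17235747/828100; -17235747/828100 6200874/207025]. tr(M)=6328449/132496, det(M)=13286025/132496
λ_max, λ_min = (6328449/132496 ± √33007886072001/17555190016)/2 = 729/16, 18225/8281
κ_2(A) = √(λ_max/λ_min) = √((729/16) / (18225/8281)) = 4.5500


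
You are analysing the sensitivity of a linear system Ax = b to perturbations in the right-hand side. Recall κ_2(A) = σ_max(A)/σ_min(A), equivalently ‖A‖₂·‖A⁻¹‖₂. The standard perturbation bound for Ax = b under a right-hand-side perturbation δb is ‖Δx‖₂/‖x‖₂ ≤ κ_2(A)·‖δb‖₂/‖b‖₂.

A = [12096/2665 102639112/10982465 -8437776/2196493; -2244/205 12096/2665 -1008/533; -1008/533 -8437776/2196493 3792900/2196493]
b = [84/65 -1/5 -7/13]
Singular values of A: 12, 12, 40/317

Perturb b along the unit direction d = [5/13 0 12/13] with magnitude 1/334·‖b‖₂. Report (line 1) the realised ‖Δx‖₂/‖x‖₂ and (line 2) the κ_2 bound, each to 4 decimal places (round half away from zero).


largest singular value 12, smallest 40/317
κ = σ_max/σ_min = 12/(40/317) = 95.1000
κ_2(A)·‖δb‖/‖b‖ = 0.2847
solve Ax = b  →  x = [0.0630 0.0919 -0.0383]
‖b‖₂ = 1.4142 and ‖x‖₂ = 0.1179
δb = ε·‖b‖·d = [0.0016 0.0000 0.0039]; solving A·Δx = δb gives ‖Δx‖ = 0.0336
realised ‖Δx‖/‖x‖ = 0.2847
so the bound is sharp here: realised error equals the bound

0.2847
0.2847


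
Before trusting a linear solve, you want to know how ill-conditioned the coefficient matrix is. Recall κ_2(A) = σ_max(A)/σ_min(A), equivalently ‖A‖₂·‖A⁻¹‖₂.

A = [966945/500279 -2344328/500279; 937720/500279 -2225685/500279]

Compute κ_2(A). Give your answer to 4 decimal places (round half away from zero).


AᵀA = [2157314425/297597001 -5177057760/297597001; -5177057760/297597001 12425145649/297597001]; tr = 86286746/1760929, det = 60025/1760929
solving λ² − 86286746/1760929·λ + 60025/1760929 = 0 gives λ = 49, 1225/1760929
so κ_2 = √(49 / (1225/1760929)) = 265.4000

265.4000


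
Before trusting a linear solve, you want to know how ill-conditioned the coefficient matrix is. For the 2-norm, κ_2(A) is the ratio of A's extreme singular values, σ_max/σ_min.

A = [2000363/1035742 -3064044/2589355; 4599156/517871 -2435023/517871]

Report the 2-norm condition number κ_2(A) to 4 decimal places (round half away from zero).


74.3000

form AᵀA = [52712906473/638168644 -35133761646/797710805; -35133761646/797710805 93766681081/3988554025] with trace 5857748741/55204900 and determinant 112550881/55204900
solving λ² − 5857748741/55204900·λ + 112550881/55204900 = 0 gives λ = 10609/100, 10609/552049
σ_max=√(10609/100)=(103/10), σ_min=√(10609/552049)=(103/743) → κ = 74.3000


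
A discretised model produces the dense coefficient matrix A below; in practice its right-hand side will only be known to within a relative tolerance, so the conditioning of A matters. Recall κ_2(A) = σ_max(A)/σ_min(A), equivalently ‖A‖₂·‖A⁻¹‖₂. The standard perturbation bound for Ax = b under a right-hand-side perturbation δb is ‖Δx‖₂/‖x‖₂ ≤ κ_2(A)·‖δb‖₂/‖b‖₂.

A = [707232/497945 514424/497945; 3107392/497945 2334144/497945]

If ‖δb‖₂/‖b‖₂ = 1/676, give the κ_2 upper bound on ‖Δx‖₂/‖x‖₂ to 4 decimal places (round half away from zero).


0.4491

form AᵀA = [6041678848/147501025 4531182336/147501025; 4531182336/147501025 3398489152/147501025] with trace 377606720/5900041 and determinant 262144/5900041
solving λ² − 377606720/5900041·λ + 262144/5900041 = 0 gives λ = 64, 4096/5900041
σ_max=√64=8, σ_min=√(4096/5900041)=(64/2429) → κ = 303.6250
bound on ‖Δx‖/‖x‖: κ·ε = 303.6250·1/676 = 0.4491


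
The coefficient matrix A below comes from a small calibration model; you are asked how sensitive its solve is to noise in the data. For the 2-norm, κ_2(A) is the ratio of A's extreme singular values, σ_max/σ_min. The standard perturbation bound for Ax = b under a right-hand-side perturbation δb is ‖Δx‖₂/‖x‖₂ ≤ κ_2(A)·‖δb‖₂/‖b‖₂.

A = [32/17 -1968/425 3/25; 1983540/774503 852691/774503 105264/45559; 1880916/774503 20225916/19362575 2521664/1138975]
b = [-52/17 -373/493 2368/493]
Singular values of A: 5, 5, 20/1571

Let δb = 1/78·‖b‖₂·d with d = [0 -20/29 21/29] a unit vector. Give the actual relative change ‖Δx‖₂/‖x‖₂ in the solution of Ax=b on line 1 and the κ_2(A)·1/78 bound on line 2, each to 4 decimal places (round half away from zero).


from the listed singular values, σ₁ = 5, σ_n = 20/1571
condition number: 5 ÷ (20/1571) = 392.7500
worst-case relative error ≤ 392.7500 × 1/78 = 5.0353
solve Ax = b  →  x = [-188.3600 -69.6464 241.6448]
‖b‖ = 5.7446, ‖x‖ = 314.2011
re-solving with b+δb shifts x by Δx of norm 5.7851
relative error = 0.0184
realised/bound (from unrounded values) ≈ 0.0037

0.0184
5.0353


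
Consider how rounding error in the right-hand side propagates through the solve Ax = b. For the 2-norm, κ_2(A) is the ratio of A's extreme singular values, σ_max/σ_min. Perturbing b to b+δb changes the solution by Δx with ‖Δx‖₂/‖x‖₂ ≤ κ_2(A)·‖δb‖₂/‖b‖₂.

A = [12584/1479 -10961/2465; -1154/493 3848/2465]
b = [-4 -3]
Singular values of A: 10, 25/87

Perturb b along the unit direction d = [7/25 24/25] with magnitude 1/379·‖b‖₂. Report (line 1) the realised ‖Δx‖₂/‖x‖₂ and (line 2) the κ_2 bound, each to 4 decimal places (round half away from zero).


σ_max = 10, σ_min = 25/87
κ_2(A) = 10 / (25/87) = 34.8000
κ_2(A)·‖δb‖/‖b‖ = 0.0918
solve Ax = b  →  x = [-6.8153 -12.1412]
2-norm of b is 5.0000; of x, 13.9232
re-solving with b+δb shifts x by Δx of norm 0.0459
dividing the unrounded norms, ‖Δx‖/‖x‖ = 0.0033
so the bound overstates the realised error by a factor of ≈ 27.8465 (computed from the unrounded values)

0.0033
0.0918


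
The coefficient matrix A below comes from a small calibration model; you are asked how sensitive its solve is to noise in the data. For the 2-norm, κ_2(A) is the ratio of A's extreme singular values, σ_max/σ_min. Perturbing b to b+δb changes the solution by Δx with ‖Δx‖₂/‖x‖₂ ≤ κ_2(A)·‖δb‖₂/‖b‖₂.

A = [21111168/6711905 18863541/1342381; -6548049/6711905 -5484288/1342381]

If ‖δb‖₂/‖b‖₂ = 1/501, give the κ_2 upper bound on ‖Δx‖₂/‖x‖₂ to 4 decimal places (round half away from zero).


form AᵀA = [19542334401225/1801986749161 86828553936000/1801986749161; 86828553936000/1801986749161 385910593925625/1801986749161] with trace 241197458850/1071973081 and determinant 791015625/1071973081
solving λ² − 241197458850/1071973081·λ + 791015625/1071973081 = 0 gives λ = 225, 3515625/1071973081
so κ_2 = √(225 / (3515625/1071973081)) = 261.9280
worst-case relative error ≤ 261.9280 × 1/501 = 0.5228

0.5228


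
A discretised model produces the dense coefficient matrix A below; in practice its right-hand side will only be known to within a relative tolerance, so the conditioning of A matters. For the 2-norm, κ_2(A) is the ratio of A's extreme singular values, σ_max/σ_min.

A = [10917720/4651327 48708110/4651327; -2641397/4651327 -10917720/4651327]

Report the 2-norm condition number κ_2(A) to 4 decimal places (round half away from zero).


AᵀA = [75058648489/12870221809 333503592840/12870221809; 333503592840/12870221809 1482258530500/12870221809]; tr = 926423069/7656289, det = 1464100/7656289
eigenvalues of AᵀA: λ = (tr ± √(tr²−4·det))/2 = 121, 12100/7656289
σ_max=√121=11, σ_min=√(12100/7656289)=(110/2767) → κ = 276.7000

276.7000


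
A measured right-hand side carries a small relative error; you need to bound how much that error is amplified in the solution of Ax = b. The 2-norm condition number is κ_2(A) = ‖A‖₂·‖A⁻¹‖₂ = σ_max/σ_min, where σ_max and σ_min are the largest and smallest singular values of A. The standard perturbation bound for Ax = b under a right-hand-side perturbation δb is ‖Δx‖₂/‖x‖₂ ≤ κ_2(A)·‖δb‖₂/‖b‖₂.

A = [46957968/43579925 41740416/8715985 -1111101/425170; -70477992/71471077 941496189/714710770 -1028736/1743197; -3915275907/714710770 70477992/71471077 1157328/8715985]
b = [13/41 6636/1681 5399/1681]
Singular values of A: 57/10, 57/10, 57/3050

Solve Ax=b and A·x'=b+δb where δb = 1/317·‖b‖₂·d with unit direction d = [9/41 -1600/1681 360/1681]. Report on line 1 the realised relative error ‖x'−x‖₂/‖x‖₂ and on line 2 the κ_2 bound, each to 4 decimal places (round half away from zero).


largest singular value 57/10, smallest 57/3050
condition number: (57/10) ÷ (57/3050) = 305.0000
bound on ‖Δx‖/‖x‖: κ·ε = 305.0000·1/317 = 0.9621
solve Ax = b  →  x = [-17.2330 -73.3942 -141.7234]
2-norm of b is 5.0990; of x, 160.5279
re-solving with b+δb shifts x by Δx of norm 0.8607
realised ‖Δx‖/‖x‖ = 0.0054
tightness: 0.0054 against a bound of 0.9621 (unrounded ratio ≈ 0.0056)

0.0054
0.9621


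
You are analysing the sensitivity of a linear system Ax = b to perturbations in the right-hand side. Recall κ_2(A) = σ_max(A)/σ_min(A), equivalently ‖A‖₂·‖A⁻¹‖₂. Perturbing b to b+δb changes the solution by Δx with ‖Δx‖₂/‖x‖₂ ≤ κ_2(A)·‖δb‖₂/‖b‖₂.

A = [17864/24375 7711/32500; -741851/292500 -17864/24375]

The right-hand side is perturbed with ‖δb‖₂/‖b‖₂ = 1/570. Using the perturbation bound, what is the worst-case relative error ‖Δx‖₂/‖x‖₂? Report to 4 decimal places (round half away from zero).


M = AᵀA = [954074473/136890000 5796868/2851875; 5796868/2851875 9025753/15210000]. tr(M)=828245/109512, det(M)=14641/3504384
λ_max, λ_min = (828245/109512 ± √42861834961/749554884)/2 = 121/16, 121/219024
σ_max=√(121/16)=(11/4), σ_min=√(121/219024)=(11/468) → κ = 117.0000
perturbation bound = 117.0000·1/570 = 0.2053

0.2053


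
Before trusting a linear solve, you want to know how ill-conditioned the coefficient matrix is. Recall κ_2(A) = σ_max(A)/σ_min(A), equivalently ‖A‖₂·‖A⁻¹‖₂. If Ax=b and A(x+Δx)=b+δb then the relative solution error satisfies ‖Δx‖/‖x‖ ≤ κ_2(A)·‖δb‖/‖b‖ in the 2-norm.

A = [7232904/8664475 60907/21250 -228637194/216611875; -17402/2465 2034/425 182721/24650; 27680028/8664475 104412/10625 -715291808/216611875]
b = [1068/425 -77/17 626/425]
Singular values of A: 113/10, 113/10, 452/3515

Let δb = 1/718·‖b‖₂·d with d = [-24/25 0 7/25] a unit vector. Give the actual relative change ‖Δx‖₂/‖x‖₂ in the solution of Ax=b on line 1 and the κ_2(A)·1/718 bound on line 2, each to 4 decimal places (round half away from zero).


0.0037
0.1224

from the listed singular values, σ₁ = 113/10, σ_n = 452/3515
condition number: (113/10) ÷ (452/3515) = 87.8750
κ_2(A)·‖δb‖/‖b‖ = 0.1224
solve Ax = b  →  x = [-10.9574 0.0000 -11.0467]
‖b‖ = 5.3852, ‖x‖ = 15.5594
re-solving with b+δb shifts x by Δx of norm 0.0583
realised ‖Δx‖/‖x‖ = 0.0037
realised/bound (from unrounded values) ≈ 0.0306


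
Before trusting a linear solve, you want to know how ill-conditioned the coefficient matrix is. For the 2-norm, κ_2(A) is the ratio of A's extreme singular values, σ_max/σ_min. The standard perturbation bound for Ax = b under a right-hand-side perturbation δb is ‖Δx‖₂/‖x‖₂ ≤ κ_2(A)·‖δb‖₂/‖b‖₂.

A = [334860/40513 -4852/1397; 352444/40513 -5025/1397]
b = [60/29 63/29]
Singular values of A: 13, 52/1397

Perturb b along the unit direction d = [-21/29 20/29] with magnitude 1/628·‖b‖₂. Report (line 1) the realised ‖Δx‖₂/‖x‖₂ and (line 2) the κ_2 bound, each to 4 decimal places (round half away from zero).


0.5561
0.5561

σ_max = 13, σ_min = 52/1397
κ_2(A) = 13 / (52/1397) = 349.2500
bound on ‖Δx‖/‖x‖: κ·ε = 349.2500·1/628 = 0.5561
solve Ax = b  →  x = [0.2130 -0.0888]
‖b‖ = 3.0000, ‖x‖ = 0.2308
δb = ε·‖b‖·d = [-0.0035 0.0033]; solving A·Δx = δb gives ‖Δx‖ = 0.1283
relative error = 0.5561
realised/bound = 1 exactly: the bound is attained for this b and d


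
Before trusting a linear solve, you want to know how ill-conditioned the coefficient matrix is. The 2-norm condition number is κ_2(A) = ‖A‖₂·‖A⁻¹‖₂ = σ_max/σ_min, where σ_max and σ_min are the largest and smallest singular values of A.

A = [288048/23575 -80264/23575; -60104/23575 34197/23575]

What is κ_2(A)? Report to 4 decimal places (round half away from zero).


18.6875

AᵀA = [10301504/66125 -2995272/66125; -2995272/66125 905621/66125]; tr = 89657/529, det = 43264/529
solving λ² − 89657/529·λ + 43264/529 = 0 gives λ = 169, 256/529
σ_max=√169=13, σ_min=√(256/529)=(16/23) → κ = 18.6875


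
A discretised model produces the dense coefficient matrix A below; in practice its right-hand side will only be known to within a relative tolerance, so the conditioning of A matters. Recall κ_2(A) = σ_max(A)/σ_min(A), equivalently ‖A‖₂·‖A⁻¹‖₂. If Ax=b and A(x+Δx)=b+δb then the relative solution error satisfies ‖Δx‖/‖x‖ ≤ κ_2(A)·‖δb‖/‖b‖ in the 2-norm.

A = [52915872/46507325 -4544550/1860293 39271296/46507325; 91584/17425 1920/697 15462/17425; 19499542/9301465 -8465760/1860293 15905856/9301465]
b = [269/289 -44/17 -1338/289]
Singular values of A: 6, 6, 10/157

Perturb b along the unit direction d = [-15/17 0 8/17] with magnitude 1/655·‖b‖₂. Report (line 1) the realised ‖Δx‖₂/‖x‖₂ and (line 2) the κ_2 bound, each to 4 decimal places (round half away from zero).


0.0027
0.1438

largest singular value 6, smallest 10/157
κ = σ_max/σ_min = 6/(10/157) = 94.2000
κ_2(A)·‖δb‖/‖b‖ = 0.1438
solve Ax = b  →  x = [12.2468 -10.0138 -44.3701]
2-norm of b is 5.3852; of x, 47.1059
Δx = A⁻¹·δb where δb = 1/655·5.3852·d; ‖Δx‖ = 0.1291
realised ‖Δx‖/‖x‖ = 0.0027
realised/bound (from unrounded values) ≈ 0.0191


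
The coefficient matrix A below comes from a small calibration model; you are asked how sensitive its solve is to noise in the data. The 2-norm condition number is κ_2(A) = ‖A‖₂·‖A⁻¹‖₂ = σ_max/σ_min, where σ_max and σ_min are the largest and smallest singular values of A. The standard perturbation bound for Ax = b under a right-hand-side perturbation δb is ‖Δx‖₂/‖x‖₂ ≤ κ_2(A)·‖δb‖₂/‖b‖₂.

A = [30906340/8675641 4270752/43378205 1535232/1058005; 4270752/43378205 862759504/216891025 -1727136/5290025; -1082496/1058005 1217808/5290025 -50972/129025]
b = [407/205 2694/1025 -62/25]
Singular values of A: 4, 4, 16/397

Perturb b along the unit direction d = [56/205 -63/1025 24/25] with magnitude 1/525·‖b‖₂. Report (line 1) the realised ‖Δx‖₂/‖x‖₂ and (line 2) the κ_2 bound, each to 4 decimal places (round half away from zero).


σ_max = 4, σ_min = 16/397
κ_2(A) = 4 / (16/397) = 99.2500
bound on ‖Δx‖/‖x‖: κ·ε = 99.2500·1/525 = 0.1890
solve Ax = b  →  x = [19.2359 -3.5593 -45.6154]
‖b‖₂ = 4.1231 and ‖x‖₂ = 49.6332
re-solving with b+δb shifts x by Δx of norm 0.1949
dividing the unrounded norms, ‖Δx‖/‖x‖ = 0.0039
realised/bound (from unrounded values) ≈ 0.0208

0.0039
0.1890
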